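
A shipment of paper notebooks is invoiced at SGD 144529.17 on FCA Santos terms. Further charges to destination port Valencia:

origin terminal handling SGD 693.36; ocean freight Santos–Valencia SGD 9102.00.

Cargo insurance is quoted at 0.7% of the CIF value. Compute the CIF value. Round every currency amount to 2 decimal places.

Let C be the CIF value. C = FCA price + pre-shipment costs + freight + 0.7% × C
C − 0.7% × C = 144529.17 + 693.36 + 9102.00
0.993 × C = 154324.53
C = 154324.53 / 0.993 = 155412.42
Insurance premium = 0.7% × 155412.42 = 1087.89

CIF value: SGD 155412.42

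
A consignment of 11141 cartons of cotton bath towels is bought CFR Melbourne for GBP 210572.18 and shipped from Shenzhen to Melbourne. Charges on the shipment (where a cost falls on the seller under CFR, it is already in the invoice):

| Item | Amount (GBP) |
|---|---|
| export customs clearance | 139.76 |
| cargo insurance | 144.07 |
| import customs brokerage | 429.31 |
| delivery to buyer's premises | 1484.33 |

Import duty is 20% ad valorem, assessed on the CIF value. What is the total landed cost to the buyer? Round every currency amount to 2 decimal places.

Total landed cost: GBP 254773.14

CFR: the seller pays costs through ocean freight to the destination port, but not insurance.
Already in the invoice (seller's account under CFR): export clearance — exclude.
CIF value = CFR price + insurance = 210572.18 + 144.07 = 210716.25
Import duty = 210716.25 × 20% = 42143.25
Buyer bears: insurance 144.07 + brokerage 429.31 + delivery 1484.33 + duty 42143.25 = 44200.96
Landed cost = invoice 210572.18 + 44200.96 = 254773.14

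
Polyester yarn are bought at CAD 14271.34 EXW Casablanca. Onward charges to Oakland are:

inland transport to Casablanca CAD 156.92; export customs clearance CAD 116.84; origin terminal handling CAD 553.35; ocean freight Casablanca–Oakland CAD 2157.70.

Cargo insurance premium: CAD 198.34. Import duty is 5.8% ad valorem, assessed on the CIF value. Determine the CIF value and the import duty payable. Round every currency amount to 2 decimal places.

CIF value: CAD 17454.49; import duty: CAD 1012.36

CIF = EXW price + pre-shipment costs + freight + insurance
CIF = 14271.34 + 156.92 + 116.84 + 553.35 + 2157.70 + 198.34 = 17454.49
Import duty = 17454.49 × 5.8% = 1012.36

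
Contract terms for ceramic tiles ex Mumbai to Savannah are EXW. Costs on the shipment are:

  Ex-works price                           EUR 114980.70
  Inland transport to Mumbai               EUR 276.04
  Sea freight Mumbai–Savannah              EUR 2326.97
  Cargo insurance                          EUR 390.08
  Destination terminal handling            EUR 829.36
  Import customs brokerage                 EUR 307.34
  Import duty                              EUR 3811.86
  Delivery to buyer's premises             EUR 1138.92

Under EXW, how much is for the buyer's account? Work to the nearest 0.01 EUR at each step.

EXW: the seller makes goods available at their premises; the buyer bears all onward costs.
Seller's account: goods 114980.70 = 114980.70
Buyer's account: inland to port 276.04 + freight 2326.97 + insurance 390.08 + destination terminal 829.36 + brokerage 307.34 + duty 3811.86 + delivery 1138.92 = 9080.57

Buyer's account: EUR 9080.57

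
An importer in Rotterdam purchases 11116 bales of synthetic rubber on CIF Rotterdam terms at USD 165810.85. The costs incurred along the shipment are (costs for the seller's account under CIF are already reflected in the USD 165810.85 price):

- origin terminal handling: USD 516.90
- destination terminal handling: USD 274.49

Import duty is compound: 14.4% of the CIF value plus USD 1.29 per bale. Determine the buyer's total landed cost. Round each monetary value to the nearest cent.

Total landed cost: USD 204301.74

CIF: the seller pays costs through ocean freight and marine insurance to the destination port.
Already in the invoice (seller's account under CIF): origin terminal — exclude.
The CIF price already equals the CIF value: 165810.85
Ad valorem component: 165810.85 × 14.4% = 23876.76
Specific component: 11116 × 1.29 = 14339.64
Import duty = 23876.76 + 14339.64 = 38216.40
Buyer bears: destination terminal 274.49 + duty 38216.40 = 38490.89
Landed cost = invoice 165810.85 + 38490.89 = 204301.74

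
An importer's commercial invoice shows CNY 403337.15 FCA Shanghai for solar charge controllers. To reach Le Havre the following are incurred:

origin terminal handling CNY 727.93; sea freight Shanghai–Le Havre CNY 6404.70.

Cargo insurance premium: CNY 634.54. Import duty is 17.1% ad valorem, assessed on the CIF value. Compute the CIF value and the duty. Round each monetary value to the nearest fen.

CIF value: CNY 411104.32; import duty: CNY 70298.84

CIF = FCA price + pre-shipment costs + freight + insurance
CIF = 403337.15 + 727.93 + 6404.70 + 634.54 = 411104.32
Import duty = 411104.32 × 17.1% = 70298.84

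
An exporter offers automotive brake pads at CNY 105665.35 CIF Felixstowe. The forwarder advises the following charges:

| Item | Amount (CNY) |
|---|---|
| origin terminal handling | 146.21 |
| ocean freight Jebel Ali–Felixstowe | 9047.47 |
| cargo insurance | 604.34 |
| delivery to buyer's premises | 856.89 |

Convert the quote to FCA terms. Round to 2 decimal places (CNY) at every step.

FCA price: CNY 95867.33

Not relevant to the conversion: delivery — on the buyer under both terms; not part of either seller's price.
From CIF to FCA, the seller no longer bears: origin terminal, freight, insurance.
FCA price = 105665.35 − 146.21 − 9047.47 − 604.34 = 95867.33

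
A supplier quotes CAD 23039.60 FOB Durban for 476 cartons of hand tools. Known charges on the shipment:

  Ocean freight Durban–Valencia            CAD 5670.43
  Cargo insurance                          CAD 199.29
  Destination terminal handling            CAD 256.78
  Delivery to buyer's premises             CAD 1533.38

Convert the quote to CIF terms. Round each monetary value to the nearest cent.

CIF price: CAD 28909.32

Not relevant to the conversion: destination terminal, delivery — on the buyer under both terms; not part of either seller's price.
From FOB to CIF, the seller additionally bears: freight, insurance.
CIF price = 23039.60 + 5670.43 + 199.29 = 28909.32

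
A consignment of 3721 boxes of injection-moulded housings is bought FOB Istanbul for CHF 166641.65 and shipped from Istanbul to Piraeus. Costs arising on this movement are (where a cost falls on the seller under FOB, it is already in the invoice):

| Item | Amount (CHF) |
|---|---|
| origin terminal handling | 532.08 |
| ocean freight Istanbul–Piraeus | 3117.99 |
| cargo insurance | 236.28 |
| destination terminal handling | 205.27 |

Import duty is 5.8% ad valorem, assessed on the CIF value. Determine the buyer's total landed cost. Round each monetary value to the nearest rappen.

FOB: the seller bears costs until goods are on board at the origin port; the buyer bears freight, insurance and all costs thereafter.
Already in the invoice (seller's account under FOB): origin terminal — exclude.
CIF value = FOB price + freight + insurance = 166641.65 + 3117.99 + 236.28 = 169995.92
Import duty = 169995.92 × 5.8% = 9859.76
Buyer bears: freight 3117.99 + insurance 236.28 + destination terminal 205.27 + duty 9859.76 = 13419.30
Landed cost = invoice 166641.65 + 13419.30 = 180060.95

Total landed cost: CHF 180060.95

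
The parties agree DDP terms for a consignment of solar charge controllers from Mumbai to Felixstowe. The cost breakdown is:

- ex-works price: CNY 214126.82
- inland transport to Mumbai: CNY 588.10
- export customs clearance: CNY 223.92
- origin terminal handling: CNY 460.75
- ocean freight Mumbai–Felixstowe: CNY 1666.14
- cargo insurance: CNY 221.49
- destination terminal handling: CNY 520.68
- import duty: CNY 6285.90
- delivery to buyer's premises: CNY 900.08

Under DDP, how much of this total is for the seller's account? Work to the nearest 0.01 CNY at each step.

DDP: the seller bears all costs including import duty.
Seller's account: goods 214126.82 + inland to port 588.10 + export clearance 223.92 + origin terminal 460.75 + freight 1666.14 + insurance 221.49 + destination terminal 520.68 + duty 6285.90 + delivery 900.08 = 224993.88
Buyer's account: 0.00

Seller's account: CNY 224993.88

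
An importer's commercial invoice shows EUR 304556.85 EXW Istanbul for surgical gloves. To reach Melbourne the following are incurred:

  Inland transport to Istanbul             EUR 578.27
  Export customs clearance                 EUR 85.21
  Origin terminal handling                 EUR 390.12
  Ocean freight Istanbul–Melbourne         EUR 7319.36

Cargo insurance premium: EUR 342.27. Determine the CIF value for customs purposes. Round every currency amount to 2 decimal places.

CIF value: EUR 313272.08

CIF = EXW price + pre-shipment costs + freight + insurance
CIF = 304556.85 + 578.27 + 85.21 + 390.12 + 7319.36 + 342.27 = 313272.08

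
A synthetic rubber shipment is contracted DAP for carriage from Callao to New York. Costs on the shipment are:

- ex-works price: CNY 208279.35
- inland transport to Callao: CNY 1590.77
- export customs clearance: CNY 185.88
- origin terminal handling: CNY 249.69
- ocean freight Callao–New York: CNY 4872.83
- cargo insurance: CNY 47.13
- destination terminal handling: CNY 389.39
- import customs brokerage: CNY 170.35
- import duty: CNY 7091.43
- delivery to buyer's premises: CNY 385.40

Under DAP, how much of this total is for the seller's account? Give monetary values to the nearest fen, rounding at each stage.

Seller's account: CNY 216000.44

DAP: the seller bears all costs to the named destination except import duty and clearance.
Seller's account: goods 208279.35 + inland to port 1590.77 + export clearance 185.88 + origin terminal 249.69 + freight 4872.83 + insurance 47.13 + destination terminal 389.39 + delivery 385.40 = 216000.44
Buyer's account: brokerage 170.35 + duty 7091.43 = 7261.78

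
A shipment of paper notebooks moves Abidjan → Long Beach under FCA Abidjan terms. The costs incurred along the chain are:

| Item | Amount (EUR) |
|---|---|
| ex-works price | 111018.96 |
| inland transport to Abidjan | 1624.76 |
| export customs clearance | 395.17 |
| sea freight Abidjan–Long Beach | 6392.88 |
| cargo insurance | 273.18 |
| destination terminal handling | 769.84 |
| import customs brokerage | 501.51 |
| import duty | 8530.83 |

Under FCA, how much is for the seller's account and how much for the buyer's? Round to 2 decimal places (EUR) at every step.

Seller: EUR 113038.89; buyer: EUR 16468.24

FCA: the seller delivers export-cleared goods to the carrier; the buyer bears costs from that point.
Seller's account: goods 111018.96 + inland to port 1624.76 + export clearance 395.17 = 113038.89
Buyer's account: freight 6392.88 + insurance 273.18 + destination terminal 769.84 + brokerage 501.51 + duty 8530.83 = 16468.24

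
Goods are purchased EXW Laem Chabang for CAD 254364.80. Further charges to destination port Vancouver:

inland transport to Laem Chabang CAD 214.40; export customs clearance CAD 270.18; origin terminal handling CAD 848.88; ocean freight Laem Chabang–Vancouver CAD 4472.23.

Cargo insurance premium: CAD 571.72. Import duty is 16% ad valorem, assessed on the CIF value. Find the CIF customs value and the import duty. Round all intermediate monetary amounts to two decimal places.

CIF = EXW price + pre-shipment costs + freight + insurance
CIF = 254364.80 + 214.40 + 270.18 + 848.88 + 4472.23 + 571.72 = 260742.21
Import duty = 260742.21 × 16% = 41718.75

CIF value: CAD 260742.21; import duty: CAD 41718.75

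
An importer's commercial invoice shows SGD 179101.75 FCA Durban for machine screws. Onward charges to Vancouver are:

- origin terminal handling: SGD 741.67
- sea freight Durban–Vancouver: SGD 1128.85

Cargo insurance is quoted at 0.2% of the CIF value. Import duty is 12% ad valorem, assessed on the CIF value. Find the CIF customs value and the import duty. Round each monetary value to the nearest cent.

CIF value: SGD 181334.94; import duty: SGD 21760.19

Let C be the CIF value. C = FCA price + pre-shipment costs + freight + 0.2% × C
C − 0.2% × C = 179101.75 + 741.67 + 1128.85
0.998 × C = 180972.27
C = 180972.27 / 0.998 = 181334.94
Insurance premium = 0.2% × 181334.94 = 362.67
Import duty = 181334.94 × 12% = 21760.19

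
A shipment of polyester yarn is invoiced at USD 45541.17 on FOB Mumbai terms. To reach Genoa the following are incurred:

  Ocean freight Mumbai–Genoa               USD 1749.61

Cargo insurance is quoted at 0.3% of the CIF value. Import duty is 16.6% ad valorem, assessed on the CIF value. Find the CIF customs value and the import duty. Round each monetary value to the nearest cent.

CIF value: USD 47433.08; import duty: USD 7873.89

Let C be the CIF value. C = FOB price + freight + 0.3% × C
C − 0.3% × C = 45541.17 + 1749.61
0.997 × C = 47290.78
C = 47290.78 / 0.997 = 47433.08
Insurance premium = 0.3% × 47433.08 = 142.30
Import duty = 47433.08 × 16.6% = 7873.89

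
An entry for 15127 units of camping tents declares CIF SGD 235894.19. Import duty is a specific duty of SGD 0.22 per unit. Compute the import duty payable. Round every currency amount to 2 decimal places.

Import duty = 15127 × 0.22 = 3327.94

Import duty: SGD 3327.94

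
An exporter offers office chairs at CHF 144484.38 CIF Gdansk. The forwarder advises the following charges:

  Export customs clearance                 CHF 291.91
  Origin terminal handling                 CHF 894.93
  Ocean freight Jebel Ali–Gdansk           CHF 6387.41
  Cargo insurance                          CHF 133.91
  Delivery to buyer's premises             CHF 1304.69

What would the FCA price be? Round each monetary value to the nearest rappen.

FCA price: CHF 137068.13

Not relevant to the conversion: export clearance — on the seller under both CIF and FCA; already in the CIF price and stays in the FCA price. delivery — on the buyer under both terms; not part of either seller's price.
From CIF to FCA, the seller no longer bears: origin terminal, freight, insurance.
FCA price = 144484.38 − 894.93 − 6387.41 − 133.91 = 137068.13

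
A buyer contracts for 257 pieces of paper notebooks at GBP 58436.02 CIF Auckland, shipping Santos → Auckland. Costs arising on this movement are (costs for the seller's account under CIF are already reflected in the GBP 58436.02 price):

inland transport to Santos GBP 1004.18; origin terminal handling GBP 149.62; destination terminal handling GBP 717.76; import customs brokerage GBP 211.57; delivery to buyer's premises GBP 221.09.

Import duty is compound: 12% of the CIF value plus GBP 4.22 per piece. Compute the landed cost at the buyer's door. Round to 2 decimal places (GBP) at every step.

CIF: the seller pays costs through ocean freight and marine insurance to the destination port.
Already in the invoice (seller's account under CIF): inland to port, origin terminal — exclude.
The CIF price already equals the CIF value: 58436.02
Ad valorem component: 58436.02 × 12% = 7012.32
Specific component: 257 × 4.22 = 1084.54
Import duty = 7012.32 + 1084.54 = 8096.86
Buyer bears: destination terminal 717.76 + brokerage 211.57 + delivery 221.09 + duty 8096.86 = 9247.28
Landed cost = invoice 58436.02 + 9247.28 = 67683.30

Total landed cost: GBP 67683.30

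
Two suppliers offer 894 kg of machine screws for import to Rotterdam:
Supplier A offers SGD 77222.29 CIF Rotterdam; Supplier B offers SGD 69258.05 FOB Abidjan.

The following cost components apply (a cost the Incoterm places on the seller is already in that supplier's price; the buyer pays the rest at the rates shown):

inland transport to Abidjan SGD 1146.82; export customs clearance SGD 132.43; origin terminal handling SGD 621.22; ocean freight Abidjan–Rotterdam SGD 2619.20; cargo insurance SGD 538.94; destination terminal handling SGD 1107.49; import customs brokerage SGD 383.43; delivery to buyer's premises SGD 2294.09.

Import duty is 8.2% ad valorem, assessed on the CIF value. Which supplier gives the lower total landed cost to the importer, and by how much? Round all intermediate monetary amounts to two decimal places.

Supplier A (CIF):
The CIF price already equals the CIF value: 77222.29
Import duty = 77222.29 × 8.2% = 6332.23
Buyer bears (A): 1107.49 + 383.43 + 2294.09 = 3785.01
Landed cost (A) = invoice 77222.29 + 3785.01 + duty 6332.23 = 87339.53
Supplier B (FOB):
CIF value = FOB price + freight + insurance = 69258.05 + 2619.20 + 538.94 = 72416.19
Import duty = 72416.19 × 8.2% = 5938.13
Buyer bears (B): 2619.20 + 538.94 + 1107.49 + 383.43 + 2294.09 = 6943.15
Landed cost (B) = invoice 69258.05 + 6943.15 + duty 5938.13 = 82139.33
Difference = |87339.53 − 82139.33| = 5200.20

Supplier B is cheaper by SGD 5200.20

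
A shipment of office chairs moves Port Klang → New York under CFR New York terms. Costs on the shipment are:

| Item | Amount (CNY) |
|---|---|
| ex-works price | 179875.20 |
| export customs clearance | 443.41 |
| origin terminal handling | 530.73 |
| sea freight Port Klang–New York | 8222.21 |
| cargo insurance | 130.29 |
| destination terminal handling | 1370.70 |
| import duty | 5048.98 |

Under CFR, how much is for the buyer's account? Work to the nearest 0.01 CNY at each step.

Buyer's account: CNY 6549.97

CFR: the seller pays costs through ocean freight to the destination port, but not insurance.
Seller's account: goods 179875.20 + export clearance 443.41 + origin terminal 530.73 + freight 8222.21 = 189071.55
Buyer's account: insurance 130.29 + destination terminal 1370.70 + duty 5048.98 = 6549.97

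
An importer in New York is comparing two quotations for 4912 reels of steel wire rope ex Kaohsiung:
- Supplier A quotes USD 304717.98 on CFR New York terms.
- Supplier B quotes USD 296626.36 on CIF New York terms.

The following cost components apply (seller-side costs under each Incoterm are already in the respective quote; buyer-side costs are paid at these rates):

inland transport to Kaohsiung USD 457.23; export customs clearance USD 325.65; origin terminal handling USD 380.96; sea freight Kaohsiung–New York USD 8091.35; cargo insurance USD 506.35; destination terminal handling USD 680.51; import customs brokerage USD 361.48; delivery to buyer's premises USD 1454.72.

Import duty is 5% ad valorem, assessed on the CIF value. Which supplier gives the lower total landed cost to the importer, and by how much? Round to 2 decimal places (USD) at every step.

Supplier B is cheaper by USD 9027.87

Supplier A (CFR):
CIF value = CFR price + insurance = 304717.98 + 506.35 = 305224.33
Import duty = 305224.33 × 5% = 15261.22
Buyer bears (A): 506.35 + 680.51 + 361.48 + 1454.72 = 3003.06
Landed cost (A) = invoice 304717.98 + 3003.06 + duty 15261.22 = 322982.26
Supplier B (CIF):
The CIF price already equals the CIF value: 296626.36
Import duty = 296626.36 × 5% = 14831.32
Buyer bears (B): 680.51 + 361.48 + 1454.72 = 2496.71
Landed cost (B) = invoice 296626.36 + 2496.71 + duty 14831.32 = 313954.39
Difference = |322982.26 − 313954.39| = 9027.87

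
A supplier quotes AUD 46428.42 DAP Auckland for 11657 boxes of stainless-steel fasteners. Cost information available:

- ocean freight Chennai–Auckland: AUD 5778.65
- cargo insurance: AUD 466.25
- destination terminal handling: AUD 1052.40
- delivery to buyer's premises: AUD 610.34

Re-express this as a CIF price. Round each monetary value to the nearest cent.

Not relevant to the conversion: insurance, freight — on the seller under both DAP and CIF; already in the DAP price and stays in the CIF price.
From DAP to CIF, the seller no longer bears: destination terminal, delivery.
CIF price = 46428.42 − 1052.40 − 610.34 = 44765.68

CIF price: AUD 44765.68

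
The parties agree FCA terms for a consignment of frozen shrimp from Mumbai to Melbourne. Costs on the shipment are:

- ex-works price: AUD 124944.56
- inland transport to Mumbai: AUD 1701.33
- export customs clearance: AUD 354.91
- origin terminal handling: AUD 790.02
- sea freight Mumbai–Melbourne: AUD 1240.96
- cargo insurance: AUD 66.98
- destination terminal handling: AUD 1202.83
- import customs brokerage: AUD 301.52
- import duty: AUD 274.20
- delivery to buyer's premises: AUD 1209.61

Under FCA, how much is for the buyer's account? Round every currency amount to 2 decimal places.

Buyer's account: AUD 5086.12

FCA: the seller delivers export-cleared goods to the carrier; the buyer bears costs from that point.
Seller's account: goods 124944.56 + inland to port 1701.33 + export clearance 354.91 = 127000.80
Buyer's account: origin terminal 790.02 + freight 1240.96 + insurance 66.98 + destination terminal 1202.83 + brokerage 301.52 + duty 274.20 + delivery 1209.61 = 5086.12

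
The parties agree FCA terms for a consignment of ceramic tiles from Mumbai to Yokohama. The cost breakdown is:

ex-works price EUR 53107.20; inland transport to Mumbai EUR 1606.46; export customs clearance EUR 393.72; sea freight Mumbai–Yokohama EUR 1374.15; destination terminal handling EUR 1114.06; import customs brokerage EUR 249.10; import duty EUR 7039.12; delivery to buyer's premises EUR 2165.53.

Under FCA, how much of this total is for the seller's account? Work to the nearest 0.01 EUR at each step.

Seller's account: EUR 55107.38

FCA: the seller delivers export-cleared goods to the carrier; the buyer bears costs from that point.
Seller's account: goods 53107.20 + inland to port 1606.46 + export clearance 393.72 = 55107.38
Buyer's account: freight 1374.15 + destination terminal 1114.06 + brokerage 249.10 + duty 7039.12 + delivery 2165.53 = 11941.96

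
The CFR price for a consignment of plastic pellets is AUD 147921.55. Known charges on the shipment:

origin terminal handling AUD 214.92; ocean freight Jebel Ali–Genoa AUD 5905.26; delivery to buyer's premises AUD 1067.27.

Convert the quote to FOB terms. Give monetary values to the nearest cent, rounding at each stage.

Not relevant to the conversion: origin terminal — on the seller under both CFR and FOB; already in the CFR price and stays in the FOB price. delivery — on the buyer under both terms; not part of either seller's price.
From CFR to FOB, the seller no longer bears: freight.
FOB price = 147921.55 − 5905.26 = 142016.29

FOB price: AUD 142016.29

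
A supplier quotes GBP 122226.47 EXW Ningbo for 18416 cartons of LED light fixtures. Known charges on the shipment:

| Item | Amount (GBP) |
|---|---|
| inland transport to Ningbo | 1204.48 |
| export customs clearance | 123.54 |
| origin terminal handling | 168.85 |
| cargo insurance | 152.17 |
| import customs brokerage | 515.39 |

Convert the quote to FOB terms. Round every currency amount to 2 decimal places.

FOB price: GBP 123723.34

Not relevant to the conversion: brokerage, insurance — on the buyer under both terms; not part of either seller's price.
From EXW to FOB, the seller additionally bears: inland to port, export clearance, origin terminal.
FOB price = 122226.47 + 1204.48 + 123.54 + 168.85 = 123723.34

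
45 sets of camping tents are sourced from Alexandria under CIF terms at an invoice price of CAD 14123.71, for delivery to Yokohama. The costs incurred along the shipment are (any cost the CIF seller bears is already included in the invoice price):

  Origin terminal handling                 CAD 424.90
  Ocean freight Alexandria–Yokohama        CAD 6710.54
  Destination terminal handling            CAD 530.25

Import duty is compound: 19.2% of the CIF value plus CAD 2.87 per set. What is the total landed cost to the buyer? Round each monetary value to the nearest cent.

CIF: the seller pays costs through ocean freight and marine insurance to the destination port.
Already in the invoice (seller's account under CIF): origin terminal, freight — exclude.
The CIF price already equals the CIF value: 14123.71
Ad valorem component: 14123.71 × 19.2% = 2711.75
Specific component: 45 × 2.87 = 129.15
Import duty = 2711.75 + 129.15 = 2840.90
Buyer bears: destination terminal 530.25 + duty 2840.90 = 3371.15
Landed cost = invoice 14123.71 + 3371.15 = 17494.86

Total landed cost: CAD 17494.86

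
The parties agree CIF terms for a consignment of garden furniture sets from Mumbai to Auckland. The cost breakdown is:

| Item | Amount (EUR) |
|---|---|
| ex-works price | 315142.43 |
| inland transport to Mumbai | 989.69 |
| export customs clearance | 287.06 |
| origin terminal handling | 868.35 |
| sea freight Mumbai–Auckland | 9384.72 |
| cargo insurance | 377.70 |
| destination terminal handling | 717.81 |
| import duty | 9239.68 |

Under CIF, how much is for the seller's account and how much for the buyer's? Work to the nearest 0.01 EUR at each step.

Seller: EUR 327049.95; buyer: EUR 9957.49

CIF: the seller pays costs through ocean freight and marine insurance to the destination port.
Seller's account: goods 315142.43 + inland to port 989.69 + export clearance 287.06 + origin terminal 868.35 + freight 9384.72 + insurance 377.70 = 327049.95
Buyer's account: destination terminal 717.81 + duty 9239.68 = 9957.49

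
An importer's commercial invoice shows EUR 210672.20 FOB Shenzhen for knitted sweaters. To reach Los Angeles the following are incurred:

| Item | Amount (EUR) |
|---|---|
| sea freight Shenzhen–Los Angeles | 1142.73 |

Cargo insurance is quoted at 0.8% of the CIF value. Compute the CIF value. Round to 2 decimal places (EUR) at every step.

CIF value: EUR 213523.11

Let C be the CIF value. C = FOB price + freight + 0.8% × C
C − 0.8% × C = 210672.20 + 1142.73
0.992 × C = 211814.93
C = 211814.93 / 0.992 = 213523.11
Insurance premium = 0.8% × 213523.11 = 1708.18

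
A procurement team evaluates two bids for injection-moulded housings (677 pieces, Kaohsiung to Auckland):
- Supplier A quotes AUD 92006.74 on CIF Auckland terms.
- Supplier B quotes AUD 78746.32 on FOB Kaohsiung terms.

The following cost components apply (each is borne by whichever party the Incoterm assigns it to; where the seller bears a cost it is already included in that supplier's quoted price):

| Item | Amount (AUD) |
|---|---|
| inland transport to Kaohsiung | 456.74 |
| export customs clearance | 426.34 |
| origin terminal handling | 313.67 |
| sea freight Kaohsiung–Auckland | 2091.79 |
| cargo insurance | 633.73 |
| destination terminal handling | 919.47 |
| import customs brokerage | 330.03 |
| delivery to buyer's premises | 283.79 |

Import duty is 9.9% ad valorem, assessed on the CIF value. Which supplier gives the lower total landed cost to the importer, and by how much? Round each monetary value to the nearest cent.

Supplier B is cheaper by AUD 11577.86

Supplier A (CIF):
The CIF price already equals the CIF value: 92006.74
Import duty = 92006.74 × 9.9% = 9108.67
Buyer bears (A): 919.47 + 330.03 + 283.79 = 1533.29
Landed cost (A) = invoice 92006.74 + 1533.29 + duty 9108.67 = 102648.70
Supplier B (FOB):
CIF value = FOB price + freight + insurance = 78746.32 + 2091.79 + 633.73 = 81471.84
Import duty = 81471.84 × 9.9% = 8065.71
Buyer bears (B): 2091.79 + 633.73 + 919.47 + 330.03 + 283.79 = 4258.81
Landed cost (B) = invoice 78746.32 + 4258.81 + duty 8065.71 = 91070.84
Difference = |102648.70 − 91070.84| = 11577.86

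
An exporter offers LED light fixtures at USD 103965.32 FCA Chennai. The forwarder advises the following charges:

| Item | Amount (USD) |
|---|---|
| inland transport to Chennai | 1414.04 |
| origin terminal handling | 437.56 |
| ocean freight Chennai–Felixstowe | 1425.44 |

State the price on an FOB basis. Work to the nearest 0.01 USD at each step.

FOB price: USD 104402.88

Not relevant to the conversion: inland to port — on the seller under both FCA and FOB; already in the FCA price and stays in the FOB price. freight — on the buyer under both terms; not part of either seller's price.
From FCA to FOB, the seller additionally bears: origin terminal.
FOB price = 103965.32 + 437.56 = 104402.88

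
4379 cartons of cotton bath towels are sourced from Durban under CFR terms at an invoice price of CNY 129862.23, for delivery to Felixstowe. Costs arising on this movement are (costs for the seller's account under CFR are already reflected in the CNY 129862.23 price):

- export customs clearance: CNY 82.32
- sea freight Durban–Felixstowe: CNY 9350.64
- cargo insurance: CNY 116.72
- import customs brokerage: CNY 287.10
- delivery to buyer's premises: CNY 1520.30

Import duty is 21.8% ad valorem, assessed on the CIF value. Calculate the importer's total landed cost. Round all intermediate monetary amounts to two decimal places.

Total landed cost: CNY 160121.76

CFR: the seller pays costs through ocean freight to the destination port, but not insurance.
Already in the invoice (seller's account under CFR): export clearance, freight — exclude.
CIF value = CFR price + insurance = 129862.23 + 116.72 = 129978.95
Import duty = 129978.95 × 21.8% = 28335.41
Buyer bears: insurance 116.72 + brokerage 287.10 + delivery 1520.30 + duty 28335.41 = 30259.53
Landed cost = invoice 129862.23 + 30259.53 = 160121.76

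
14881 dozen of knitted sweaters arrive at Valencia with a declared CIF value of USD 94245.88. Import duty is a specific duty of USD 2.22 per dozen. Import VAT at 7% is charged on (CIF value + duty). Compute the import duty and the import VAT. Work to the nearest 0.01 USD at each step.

Import duty = 14881 × 2.22 = 33035.82
VAT base = CIF + duty = 94245.88 + 33035.82 = 127281.70
Import VAT = 127281.70 × 7% = 8909.72

Import duty: USD 33035.82; import VAT: USD 8909.72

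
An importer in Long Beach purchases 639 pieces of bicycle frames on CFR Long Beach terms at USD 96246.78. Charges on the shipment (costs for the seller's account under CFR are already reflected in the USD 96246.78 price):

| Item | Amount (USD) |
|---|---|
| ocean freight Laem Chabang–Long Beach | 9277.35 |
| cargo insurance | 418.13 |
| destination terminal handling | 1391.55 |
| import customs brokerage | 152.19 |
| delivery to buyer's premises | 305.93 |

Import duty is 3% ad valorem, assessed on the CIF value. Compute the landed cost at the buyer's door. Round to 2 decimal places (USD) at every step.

Total landed cost: USD 101414.53

CFR: the seller pays costs through ocean freight to the destination port, but not insurance.
Already in the invoice (seller's account under CFR): freight — exclude.
CIF value = CFR price + insurance = 96246.78 + 418.13 = 96664.91
Import duty = 96664.91 × 3% = 2899.95
Buyer bears: insurance 418.13 + destination terminal 1391.55 + brokerage 152.19 + delivery 305.93 + duty 2899.95 = 5167.75
Landed cost = invoice 96246.78 + 5167.75 = 101414.53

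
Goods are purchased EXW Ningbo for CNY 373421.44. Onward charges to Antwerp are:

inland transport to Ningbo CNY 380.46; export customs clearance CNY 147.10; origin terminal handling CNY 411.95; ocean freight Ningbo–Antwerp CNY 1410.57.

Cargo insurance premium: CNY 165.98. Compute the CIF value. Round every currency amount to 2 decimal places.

CIF = EXW price + pre-shipment costs + freight + insurance
CIF = 373421.44 + 380.46 + 147.10 + 411.95 + 1410.57 + 165.98 = 375937.50

CIF value: CNY 375937.50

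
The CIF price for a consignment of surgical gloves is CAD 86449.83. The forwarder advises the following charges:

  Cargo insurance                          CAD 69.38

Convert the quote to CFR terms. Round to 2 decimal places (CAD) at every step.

CFR price: CAD 86380.45

From CIF to CFR, the seller no longer bears: insurance.
CFR price = 86449.83 − 69.38 = 86380.45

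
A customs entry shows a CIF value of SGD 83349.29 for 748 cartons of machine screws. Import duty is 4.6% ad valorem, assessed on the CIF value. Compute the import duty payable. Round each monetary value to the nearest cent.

Import duty = 83349.29 × 4.6% = 3834.07

Import duty: SGD 3834.07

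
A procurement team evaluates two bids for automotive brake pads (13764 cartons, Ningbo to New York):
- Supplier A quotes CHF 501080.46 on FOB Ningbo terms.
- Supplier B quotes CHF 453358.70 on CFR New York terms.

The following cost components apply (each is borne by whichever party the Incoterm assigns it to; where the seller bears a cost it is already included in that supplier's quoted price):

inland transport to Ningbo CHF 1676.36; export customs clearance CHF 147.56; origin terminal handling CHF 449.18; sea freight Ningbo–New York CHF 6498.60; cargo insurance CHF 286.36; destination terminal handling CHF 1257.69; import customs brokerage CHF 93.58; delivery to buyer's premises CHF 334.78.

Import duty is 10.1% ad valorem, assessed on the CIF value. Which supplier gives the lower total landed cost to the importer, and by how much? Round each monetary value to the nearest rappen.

Supplier A (FOB):
CIF value = FOB price + freight + insurance = 501080.46 + 6498.60 + 286.36 = 507865.42
Import duty = 507865.42 × 10.1% = 51294.41
Buyer bears (A): 6498.60 + 286.36 + 1257.69 + 93.58 + 334.78 = 8471.01
Landed cost (A) = invoice 501080.46 + 8471.01 + duty 51294.41 = 560845.88
Supplier B (CFR):
CIF value = CFR price + insurance = 453358.70 + 286.36 = 453645.06
Import duty = 453645.06 × 10.1% = 45818.15
Buyer bears (B): 286.36 + 1257.69 + 93.58 + 334.78 = 1972.41
Landed cost (B) = invoice 453358.70 + 1972.41 + duty 45818.15 = 501149.26
Difference = |560845.88 − 501149.26| = 59696.62

Supplier B is cheaper by CHF 59696.62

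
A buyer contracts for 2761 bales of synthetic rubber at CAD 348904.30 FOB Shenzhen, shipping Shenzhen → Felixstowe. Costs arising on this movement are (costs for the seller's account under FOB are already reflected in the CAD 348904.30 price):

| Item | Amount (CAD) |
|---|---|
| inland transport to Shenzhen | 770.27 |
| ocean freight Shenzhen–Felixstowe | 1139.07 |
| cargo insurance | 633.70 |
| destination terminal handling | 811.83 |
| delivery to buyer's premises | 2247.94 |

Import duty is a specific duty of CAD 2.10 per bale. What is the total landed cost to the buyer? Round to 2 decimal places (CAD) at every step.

FOB: the seller bears costs until goods are on board at the origin port; the buyer bears freight, insurance and all costs thereafter.
Already in the invoice (seller's account under FOB): inland to port — exclude.
CIF value = FOB price + freight + insurance = 348904.30 + 1139.07 + 633.70 = 350677.07
Import duty = 2761 × 2.10 = 5798.10
Buyer bears: freight 1139.07 + insurance 633.70 + destination terminal 811.83 + delivery 2247.94 + duty 5798.10 = 10630.64
Landed cost = invoice 348904.30 + 10630.64 = 359534.94

Total landed cost: CAD 359534.94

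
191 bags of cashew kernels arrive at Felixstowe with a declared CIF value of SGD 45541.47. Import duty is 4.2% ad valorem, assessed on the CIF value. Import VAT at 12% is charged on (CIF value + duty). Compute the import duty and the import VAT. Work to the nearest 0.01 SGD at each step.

Import duty: SGD 1912.74; import VAT: SGD 5694.51

Import duty = 45541.47 × 4.2% = 1912.74
VAT base = CIF + duty = 45541.47 + 1912.74 = 47454.21
Import VAT = 47454.21 × 12% = 5694.51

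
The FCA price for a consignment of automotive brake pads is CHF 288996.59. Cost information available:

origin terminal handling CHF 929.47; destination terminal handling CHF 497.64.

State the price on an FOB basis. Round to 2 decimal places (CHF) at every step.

Not relevant to the conversion: destination terminal — on the buyer under both terms; not part of either seller's price.
From FCA to FOB, the seller additionally bears: origin terminal.
FOB price = 288996.59 + 929.47 = 289926.06

FOB price: CHF 289926.06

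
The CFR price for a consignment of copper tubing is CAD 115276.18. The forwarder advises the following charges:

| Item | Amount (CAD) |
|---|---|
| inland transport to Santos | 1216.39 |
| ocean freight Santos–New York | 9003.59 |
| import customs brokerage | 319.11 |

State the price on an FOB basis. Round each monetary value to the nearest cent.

FOB price: CAD 106272.59

Not relevant to the conversion: inland to port — on the seller under both CFR and FOB; already in the CFR price and stays in the FOB price. brokerage — on the buyer under both terms; not part of either seller's price.
From CFR to FOB, the seller no longer bears: freight.
FOB price = 115276.18 − 9003.59 = 106272.59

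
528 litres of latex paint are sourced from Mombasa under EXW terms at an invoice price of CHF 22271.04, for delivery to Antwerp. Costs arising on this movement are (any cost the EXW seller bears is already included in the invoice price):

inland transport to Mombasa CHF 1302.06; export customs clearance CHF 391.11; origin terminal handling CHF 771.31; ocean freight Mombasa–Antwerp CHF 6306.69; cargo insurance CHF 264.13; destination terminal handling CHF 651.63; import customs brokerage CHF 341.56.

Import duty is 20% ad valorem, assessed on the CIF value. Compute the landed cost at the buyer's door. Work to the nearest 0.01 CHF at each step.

Total landed cost: CHF 38560.80

EXW: the seller makes goods available at their premises; the buyer bears all onward costs.
CIF value = EXW price + inland to port + export clearance + origin terminal + freight + insurance = 22271.04 + 1302.06 + 391.11 + 771.31 + 6306.69 + 264.13 = 31306.34
Import duty = 31306.34 × 20% = 6261.27
Buyer bears: inland to port 1302.06 + export clearance 391.11 + origin terminal 771.31 + freight 6306.69 + insurance 264.13 + destination terminal 651.63 + brokerage 341.56 + duty 6261.27 = 16289.76
Landed cost = invoice 22271.04 + 16289.76 = 38560.80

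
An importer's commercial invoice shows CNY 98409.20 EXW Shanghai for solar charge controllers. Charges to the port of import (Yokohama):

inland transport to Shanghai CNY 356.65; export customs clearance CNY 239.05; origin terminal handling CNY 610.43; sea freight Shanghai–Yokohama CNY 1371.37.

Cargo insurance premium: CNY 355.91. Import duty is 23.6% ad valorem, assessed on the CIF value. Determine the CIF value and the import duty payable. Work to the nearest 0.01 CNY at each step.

CIF value: CNY 101342.61; import duty: CNY 23916.86

CIF = EXW price + pre-shipment costs + freight + insurance
CIF = 98409.20 + 356.65 + 239.05 + 610.43 + 1371.37 + 355.91 = 101342.61
Import duty = 101342.61 × 23.6% = 23916.86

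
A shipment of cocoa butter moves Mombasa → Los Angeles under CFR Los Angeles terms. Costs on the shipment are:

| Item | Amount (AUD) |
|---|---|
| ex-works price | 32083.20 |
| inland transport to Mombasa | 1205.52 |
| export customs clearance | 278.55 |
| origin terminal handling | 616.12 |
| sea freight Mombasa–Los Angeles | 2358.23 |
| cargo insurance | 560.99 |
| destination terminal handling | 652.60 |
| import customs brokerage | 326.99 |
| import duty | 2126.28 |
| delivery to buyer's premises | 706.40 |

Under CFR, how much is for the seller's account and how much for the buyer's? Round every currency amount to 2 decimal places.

CFR: the seller pays costs through ocean freight to the destination port, but not insurance.
Seller's account: goods 32083.20 + inland to port 1205.52 + export clearance 278.55 + origin terminal 616.12 + freight 2358.23 = 36541.62
Buyer's account: insurance 560.99 + destination terminal 652.60 + brokerage 326.99 + duty 2126.28 + delivery 706.40 = 4373.26

Seller: AUD 36541.62; buyer: AUD 4373.26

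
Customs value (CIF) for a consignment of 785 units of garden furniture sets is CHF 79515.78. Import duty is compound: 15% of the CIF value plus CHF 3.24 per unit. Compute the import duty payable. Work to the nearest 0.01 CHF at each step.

Ad valorem component: 79515.78 × 15% = 11927.37
Specific component: 785 × 3.24 = 2543.40
Import duty = 11927.37 + 2543.40 = 14470.77

Import duty: CHF 14470.77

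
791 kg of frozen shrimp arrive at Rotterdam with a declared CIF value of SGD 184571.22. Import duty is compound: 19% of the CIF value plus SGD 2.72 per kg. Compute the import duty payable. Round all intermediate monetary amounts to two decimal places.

Ad valorem component: 184571.22 × 19% = 35068.53
Specific component: 791 × 2.72 = 2151.52
Import duty = 35068.53 + 2151.52 = 37220.05

Import duty: SGD 37220.05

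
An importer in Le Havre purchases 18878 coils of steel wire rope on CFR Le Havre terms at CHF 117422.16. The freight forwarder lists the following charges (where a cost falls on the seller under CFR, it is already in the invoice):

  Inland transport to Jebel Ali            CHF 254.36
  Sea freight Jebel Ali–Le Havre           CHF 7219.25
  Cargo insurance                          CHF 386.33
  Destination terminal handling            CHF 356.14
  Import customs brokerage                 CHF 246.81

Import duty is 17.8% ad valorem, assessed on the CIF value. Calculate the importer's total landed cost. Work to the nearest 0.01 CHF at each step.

Total landed cost: CHF 139381.35

CFR: the seller pays costs through ocean freight to the destination port, but not insurance.
Already in the invoice (seller's account under CFR): inland to port, freight — exclude.
CIF value = CFR price + insurance = 117422.16 + 386.33 = 117808.49
Import duty = 117808.49 × 17.8% = 20969.91
Buyer bears: insurance 386.33 + destination terminal 356.14 + brokerage 246.81 + duty 20969.91 = 21959.19
Landed cost = invoice 117422.16 + 21959.19 = 139381.35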